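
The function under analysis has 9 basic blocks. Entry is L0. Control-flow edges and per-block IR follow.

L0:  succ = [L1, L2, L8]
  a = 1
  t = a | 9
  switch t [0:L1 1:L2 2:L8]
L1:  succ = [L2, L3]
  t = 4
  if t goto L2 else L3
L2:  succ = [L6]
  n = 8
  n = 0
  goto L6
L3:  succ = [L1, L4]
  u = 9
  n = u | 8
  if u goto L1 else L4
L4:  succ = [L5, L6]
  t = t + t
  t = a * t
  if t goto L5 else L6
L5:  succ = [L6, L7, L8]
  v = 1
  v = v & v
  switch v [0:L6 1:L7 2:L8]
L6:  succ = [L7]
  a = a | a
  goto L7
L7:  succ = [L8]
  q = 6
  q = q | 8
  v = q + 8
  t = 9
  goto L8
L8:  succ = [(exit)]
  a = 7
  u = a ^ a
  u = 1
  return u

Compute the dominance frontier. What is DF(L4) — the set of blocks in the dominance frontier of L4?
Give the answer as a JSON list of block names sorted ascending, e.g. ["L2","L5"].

Answer: ["L6", "L7", "L8"]

Derivation:
idom tree: L1←L0 L2←L0 L3←L1 L4←L3 L5←L4 L6←L0 L7←L0 L8←L0
Join-block Dom:
  L1: preds {L0,L3}: {L0} ∩ {L0,L1,L3} = {L0}; idom=L0
  L2: preds {L0,L1}: {L0} ∩ {L0,L1} = {L0}; idom=L0
  L6: preds {L2,L4,L5}: {L0,L2} ∩ {L0,L1,L3,L4} ∩ {L0,L1,L3,L4,L5} = {L0}; idom=L0
  L7: preds {L5,L6}: {L0,L1,L3,L4,L5} ∩ {L0,L6} = {L0}; idom=L0
  L8: preds {L0,L5,L7}: {L0} ∩ {L0,L1,L3,L4,L5} ∩ {L0,L7} = {L0}; idom=L0

DF walk-up:
  L1←L0: walk · to L0
  L1←L3: walk L3→L1 to L0
  L2←L0: walk · to L0
  L2←L1: walk L1 to L0
  L6←L2: walk L2 to L0
  L6←L4: walk L4→L3→L1 to L0
  L6←L5: walk L5→L4→L3→L1 to L0
  L7←L5: walk L5→L4→L3→L1 to L0
  L7←L6: walk L6 to L0
  L8←L0: walk · to L0
  L8←L5: walk L5→L4→L3→L1 to L0
  L8←L7: walk L7 to L0
  DF(L0)=∅
  DF(L1)={L1,L2,L6,L7,L8}
  DF(L2)={L6}
  DF(L3)={L1,L6,L7,L8}
  DF(L4)={L6,L7,L8}
  DF(L5)={L6,L7,L8}
  DF(L6)={L7}
  DF(L7)={L8}
  DF(L8)=∅

DF(L4) = ["L6", "L7", "L8"]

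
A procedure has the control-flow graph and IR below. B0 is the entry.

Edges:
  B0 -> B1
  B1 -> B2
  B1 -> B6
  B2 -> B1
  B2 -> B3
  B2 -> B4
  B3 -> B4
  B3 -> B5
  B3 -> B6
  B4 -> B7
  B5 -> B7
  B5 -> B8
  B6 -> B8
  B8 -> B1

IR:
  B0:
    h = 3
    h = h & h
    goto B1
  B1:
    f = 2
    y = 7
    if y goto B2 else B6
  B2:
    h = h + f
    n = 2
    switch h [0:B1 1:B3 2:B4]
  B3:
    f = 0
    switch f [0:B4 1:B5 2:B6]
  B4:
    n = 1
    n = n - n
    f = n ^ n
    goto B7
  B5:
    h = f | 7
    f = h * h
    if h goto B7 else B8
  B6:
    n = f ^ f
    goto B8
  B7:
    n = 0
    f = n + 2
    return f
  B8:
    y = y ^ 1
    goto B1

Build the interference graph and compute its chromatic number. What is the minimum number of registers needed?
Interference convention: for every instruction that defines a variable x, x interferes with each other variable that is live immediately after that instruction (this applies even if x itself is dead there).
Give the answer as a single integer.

def/use:
  B0 def {h} use ∅
  B1 def {f,y} use ∅
  B2 def {h,n} use {f,h}
  B3 def {f} use ∅
  B4 def {f,n} use ∅
  B5 def {f,h} use {f}
  B6 def {n} use {f}
  B7 def {f,n} use ∅
  B8 def {y} use {y}

Live sets:
  B0 li=∅ lo={h}
  B1 li={h} lo={f,h,y}
  B2 li={f,h,y} lo={h,y}
  B3 li={h,y} lo={f,h,y}
  B4 li=∅ lo=∅
  B5 li={f,y} lo={h,y}
  B6 li={f,h,y} lo={h,y}
  B7 li=∅ lo=∅
  B8 li={h,y} lo={h}

Interfere edges:
  f↔{h,y}
  h↔{f,n,y}
  n↔{h,y}
  y↔{f,h,n}

Colouring:
  lower bound: {f,h,y} mutually conflict ⇒ χ ≥ 3
  assign f→r2 h→r0 n→r2 y→r1 — no edge inside a register ⇒ χ ≤ 3
  χ = 3

Answer: 3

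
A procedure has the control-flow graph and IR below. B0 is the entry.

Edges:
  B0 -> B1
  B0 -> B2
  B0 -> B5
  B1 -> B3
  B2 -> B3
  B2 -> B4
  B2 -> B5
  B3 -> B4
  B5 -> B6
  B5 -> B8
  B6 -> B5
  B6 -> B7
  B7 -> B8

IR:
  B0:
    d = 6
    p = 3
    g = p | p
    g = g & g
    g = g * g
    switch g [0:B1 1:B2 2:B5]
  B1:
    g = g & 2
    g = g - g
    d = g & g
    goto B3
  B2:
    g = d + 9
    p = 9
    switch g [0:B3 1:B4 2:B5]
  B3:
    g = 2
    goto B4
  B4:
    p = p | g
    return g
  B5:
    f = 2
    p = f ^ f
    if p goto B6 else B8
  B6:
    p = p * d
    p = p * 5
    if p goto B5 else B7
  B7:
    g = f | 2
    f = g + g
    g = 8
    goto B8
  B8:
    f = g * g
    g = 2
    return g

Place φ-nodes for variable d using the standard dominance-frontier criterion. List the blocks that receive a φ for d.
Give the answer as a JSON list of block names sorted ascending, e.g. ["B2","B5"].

Answer: ["B3", "B4"]

Working:
idom tree: B1←B0 B2←B0 B3←B0 B4←B0 B5←B0 B6←B5 B7←B6 B8←B5
Join-block Dom:
  B3: preds {B1,B2}: {B0,B1} ∩ {B0,B2} = {B0}; idom=B0
  B4: preds {B2,B3}: {B0,B2} ∩ {B0,B3} = {B0}; idom=B0
  B5: preds {B0,B2,B6}: {B0} ∩ {B0,B2} ∩ {B0,B5,B6} = {B0}; idom=B0
  B8: preds {B5,B7}: {B0,B5} ∩ {B0,B5,B6,B7} = {B0,B5}; idom=B5

DF derivation:
  join B3 pred B1: B1 stop@B0
  join B3 pred B2: B2 stop@B0
  join B4 pred B2: B2 stop@B0
  join B4 pred B3: B3 stop@B0
  join B5 pred B0: · stop@B0
  join B5 pred B2: B2 stop@B0
  join B5 pred B6: B6→B5 stop@B0
  join B8 pred B5: · stop@B5
  join B8 pred B7: B7→B6 stop@B5
  DF(B0)=∅
  DF(B1)={B3}
  DF(B2)={B3,B4,B5}
  DF(B3)={B4}
  DF(B4)=∅
  DF(B5)={B5}
  DF(B6)={B5,B8}
  DF(B7)={B8}
  DF(B8)=∅

φ for d: defs {B0,B1}
  DF⁺ = {B3,B4}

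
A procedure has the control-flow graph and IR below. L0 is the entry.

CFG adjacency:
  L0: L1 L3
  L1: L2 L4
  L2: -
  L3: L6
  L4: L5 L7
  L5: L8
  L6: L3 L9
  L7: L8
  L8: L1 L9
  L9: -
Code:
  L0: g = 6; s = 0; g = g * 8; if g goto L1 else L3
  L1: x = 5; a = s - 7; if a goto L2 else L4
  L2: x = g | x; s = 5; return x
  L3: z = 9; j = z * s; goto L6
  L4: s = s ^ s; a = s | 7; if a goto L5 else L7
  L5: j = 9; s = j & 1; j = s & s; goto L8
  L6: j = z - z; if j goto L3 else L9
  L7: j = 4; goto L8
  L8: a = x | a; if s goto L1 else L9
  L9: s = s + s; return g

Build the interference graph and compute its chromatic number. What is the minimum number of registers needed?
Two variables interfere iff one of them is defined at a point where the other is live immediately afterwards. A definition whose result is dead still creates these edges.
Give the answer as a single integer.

Answer: 5

Working:
Per-block:
  L0: {g,s} / ∅
  L1: {a,x} / {s}
  L2: {s,x} / {g,x}
  L3: {j,z} / {s}
  L4: {a,s} / {s}
  L5: {j,s} / ∅
  L6: {j} / {z}
  L7: {j} / ∅
  L8: {a} / {a,s,x}
  L9: {s} / {g,s}

Live sets:
  L0: in=∅ out={g,s}
  L1: in={g,s} out={g,s,x}
  L2: in={g,x} out=∅
  L3: in={g,s} out={g,s,z}
  L4: in={g,s,x} out={a,g,s,x}
  L5: in={a,g,x} out={a,g,s,x}
  L6: in={g,s,z} out={g,s}
  L7: in={a,g,s,x} out={a,g,s,x}
  L8: in={a,g,s,x} out={g,s}
  L9: in={g,s} out=∅

Interference:
  a↔{g,j,s,x}
  g↔{a,j,s,x,z}
  j↔{a,g,s,x,z}
  s↔{a,g,j,x,z}
  x↔{a,g,j,s}
  z↔{g,j,s}

Chromatic number:
  lower bound: {a,g,j,s,x} mutually conflict ⇒ χ ≥ 5
  assign a→R3 g→R0 j→R1 s→R2 x→R4 z→R3 — no edge inside a register ⇒ χ ≤ 5
  χ = 5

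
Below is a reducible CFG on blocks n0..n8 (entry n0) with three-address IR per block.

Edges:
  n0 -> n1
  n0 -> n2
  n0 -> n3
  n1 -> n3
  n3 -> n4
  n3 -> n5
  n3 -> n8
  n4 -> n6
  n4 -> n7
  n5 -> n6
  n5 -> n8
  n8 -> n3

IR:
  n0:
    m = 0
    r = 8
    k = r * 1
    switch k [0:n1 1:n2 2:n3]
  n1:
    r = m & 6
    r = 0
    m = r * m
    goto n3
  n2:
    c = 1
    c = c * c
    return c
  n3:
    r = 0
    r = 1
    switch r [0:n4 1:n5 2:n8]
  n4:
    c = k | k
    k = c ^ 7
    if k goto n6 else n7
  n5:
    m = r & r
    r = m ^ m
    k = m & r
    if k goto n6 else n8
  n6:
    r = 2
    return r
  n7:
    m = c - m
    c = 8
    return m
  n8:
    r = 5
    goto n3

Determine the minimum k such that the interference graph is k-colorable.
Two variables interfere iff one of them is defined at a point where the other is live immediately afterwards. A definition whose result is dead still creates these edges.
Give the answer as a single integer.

Per-block:
  n0 def {k,m,r} use ∅
  n1 def {m,r} use {m}
  n2 def {c} use ∅
  n3 def {r} use ∅
  n4 def {c,k} use {k}
  n5 def {k,m,r} use {r}
  n6 def {r} use ∅
  n7 def {c,m} use {c,m}
  n8 def {r} use ∅

Liveness:
  n0: in=∅ out={k,m}
  n1: in={k,m} out={k,m}
  n2: in=∅ out=∅
  n3: in={k,m} out={k,m,r}
  n4: in={k,m} out={c,m}
  n5: in={r} out={k,m}
  n6: in=∅ out=∅
  n7: in={c,m} out=∅
  n8: in={k,m} out={k,m}

Conflict graph:
  c: {k,m}
  k: {c,m,r}
  m: {c,k,r}
  r: {k,m}

Colouring:
  {c,k,m} pairwise interfere (3-clique) ⇒ χ ≥ 3
  3-colouring: c0={k}  c1={m}  c2={c,r}
  χ = 3

Answer: 3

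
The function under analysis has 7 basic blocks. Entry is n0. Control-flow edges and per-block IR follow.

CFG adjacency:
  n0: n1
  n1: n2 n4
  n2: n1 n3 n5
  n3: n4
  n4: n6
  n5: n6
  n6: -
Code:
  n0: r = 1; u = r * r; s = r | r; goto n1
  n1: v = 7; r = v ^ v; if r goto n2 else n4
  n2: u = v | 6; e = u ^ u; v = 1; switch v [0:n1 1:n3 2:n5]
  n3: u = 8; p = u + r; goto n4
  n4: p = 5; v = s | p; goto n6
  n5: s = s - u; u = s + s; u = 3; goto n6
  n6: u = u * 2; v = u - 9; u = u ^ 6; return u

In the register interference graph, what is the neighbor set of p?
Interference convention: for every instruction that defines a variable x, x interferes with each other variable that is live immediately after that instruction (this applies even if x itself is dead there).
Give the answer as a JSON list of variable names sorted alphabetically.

Answer: ["s", "u"]

Analysis:
Per-block:
  n0: {r,s,u} / ∅
  n1: {r,v} / ∅
  n2: {e,u,v} / {v}
  n3: {p,u} / {r}
  n4: {p,v} / {s}
  n5: {s,u} / {s,u}
  n6: {u,v} / {u}

Backward fixpoint:
  n0 li=∅ lo={s,u}
  n1 li={s,u} lo={r,s,u,v}
  n2 li={r,s,v} lo={r,s,u}
  n3 li={r,s} lo={s,u}
  n4 li={s,u} lo={u}
  n5 li={s,u} lo={u}
  n6 li={u} lo=∅

Interfere edges:
  e: {r,s,u}
  p: {s,u}
  r: {e,s,u,v}
  s: {e,p,r,u,v}
  u: {e,p,r,s,v}
  v: {r,s,u}

N(p) = ["s", "u"]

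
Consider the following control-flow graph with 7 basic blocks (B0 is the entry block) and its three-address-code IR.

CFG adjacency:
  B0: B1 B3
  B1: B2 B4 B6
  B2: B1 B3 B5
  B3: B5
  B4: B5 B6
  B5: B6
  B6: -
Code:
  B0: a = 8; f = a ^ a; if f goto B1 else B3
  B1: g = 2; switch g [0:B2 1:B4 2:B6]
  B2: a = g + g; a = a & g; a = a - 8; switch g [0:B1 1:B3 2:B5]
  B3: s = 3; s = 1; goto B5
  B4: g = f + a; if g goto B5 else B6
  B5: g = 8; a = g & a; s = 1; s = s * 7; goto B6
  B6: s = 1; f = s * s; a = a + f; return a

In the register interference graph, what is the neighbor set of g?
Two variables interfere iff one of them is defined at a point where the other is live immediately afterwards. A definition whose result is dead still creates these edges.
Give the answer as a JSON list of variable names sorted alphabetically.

def/use:
  B0: def={a,f} ue=∅
  B1: def={g} ue=∅
  B2: def={a} ue={g}
  B3: def={s} ue=∅
  B4: def={g} ue={a,f}
  B5: def={a,g,s} ue={a}
  B6: def={a,f,s} ue={a}

Liveness:
  B0: in=∅ out={a,f}
  B1: in={a,f} out={a,f,g}
  B2: in={f,g} out={a,f}
  B3: in={a} out={a}
  B4: in={a,f} out={a}
  B5: in={a} out={a}
  B6: in={a} out=∅

Conflict graph:
  a↔{f,g,s}
  f↔{a,g}
  g↔{a,f}
  s↔{a}

N(g) = ["a", "f"]

Answer: ["a", "f"]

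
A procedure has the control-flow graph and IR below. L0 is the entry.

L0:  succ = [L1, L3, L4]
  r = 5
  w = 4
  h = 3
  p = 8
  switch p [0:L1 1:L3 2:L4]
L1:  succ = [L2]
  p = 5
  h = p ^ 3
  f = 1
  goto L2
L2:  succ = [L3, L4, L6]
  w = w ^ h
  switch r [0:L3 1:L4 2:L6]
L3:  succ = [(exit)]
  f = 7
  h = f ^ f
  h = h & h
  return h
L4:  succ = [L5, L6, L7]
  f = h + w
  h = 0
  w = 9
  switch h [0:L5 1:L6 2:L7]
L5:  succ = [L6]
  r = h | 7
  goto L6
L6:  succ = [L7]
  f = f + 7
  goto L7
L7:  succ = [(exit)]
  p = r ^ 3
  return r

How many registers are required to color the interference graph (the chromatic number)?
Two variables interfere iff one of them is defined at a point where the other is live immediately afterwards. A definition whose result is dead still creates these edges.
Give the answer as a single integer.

Answer: 4

Analysis:
Block summaries:
  L0: def={h,p,r,w} ue=∅
  L1: def={f,h,p} ue=∅
  L2: def={w} ue={h,r,w}
  L3: def={f,h} ue=∅
  L4: def={f,h,w} ue={h,w}
  L5: def={r} ue={h}
  L6: def={f} ue={f}
  L7: def={p} ue={r}

Live sets:
  L0: in=∅ out={h,r,w}
  L1: in={r,w} out={f,h,r,w}
  L2: in={f,h,r,w} out={f,h,r,w}
  L3: in=∅ out=∅
  L4: in={h,r,w} out={f,h,r}
  L5: in={f,h} out={f,r}
  L6: in={f,r} out={r}
  L7: in={r} out=∅

Interference:
  f↔{h,r,w}
  h↔{f,p,r,w}
  p↔{h,r,w}
  r↔{f,h,p,w}
  w↔{f,h,p,r}

Registers:
  {f,h,r,w} pairwise interfere (4-clique) ⇒ χ ≥ 4
  assign f→r3 h→r0 p→r3 r→r1 w→r2 — no edge inside a register ⇒ χ ≤ 4
  χ = 4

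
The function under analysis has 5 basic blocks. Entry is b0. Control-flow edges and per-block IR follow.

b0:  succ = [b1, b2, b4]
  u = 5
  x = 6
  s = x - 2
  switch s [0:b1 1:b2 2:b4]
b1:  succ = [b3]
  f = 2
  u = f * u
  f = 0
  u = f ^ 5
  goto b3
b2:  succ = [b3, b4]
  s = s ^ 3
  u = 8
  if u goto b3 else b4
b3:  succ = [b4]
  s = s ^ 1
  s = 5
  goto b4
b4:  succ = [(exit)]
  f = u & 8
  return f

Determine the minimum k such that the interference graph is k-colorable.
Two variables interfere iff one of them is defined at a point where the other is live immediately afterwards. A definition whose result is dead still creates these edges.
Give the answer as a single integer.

Answer: 3

Analysis:
Per-block:
  b0: def={s,u,x} ue=∅
  b1: def={f,u} ue={u}
  b2: def={s,u} ue={s}
  b3: def={s} ue={s}
  b4: def={f} ue={u}

Live sets:
  b0: in=∅ out={s,u}
  b1: in={s,u} out={s,u}
  b2: in={s} out={s,u}
  b3: in={s,u} out={u}
  b4: in={u} out=∅

Interfere edges:
  f: {s,u}
  s: {f,u}
  u: {f,s,x}
  x: {u}

Colouring:
  clique {f,s,u} ⇒ need ≥ 3
  3-colouring: R0={u}  R1={f,x}  R2={s}
  χ = 3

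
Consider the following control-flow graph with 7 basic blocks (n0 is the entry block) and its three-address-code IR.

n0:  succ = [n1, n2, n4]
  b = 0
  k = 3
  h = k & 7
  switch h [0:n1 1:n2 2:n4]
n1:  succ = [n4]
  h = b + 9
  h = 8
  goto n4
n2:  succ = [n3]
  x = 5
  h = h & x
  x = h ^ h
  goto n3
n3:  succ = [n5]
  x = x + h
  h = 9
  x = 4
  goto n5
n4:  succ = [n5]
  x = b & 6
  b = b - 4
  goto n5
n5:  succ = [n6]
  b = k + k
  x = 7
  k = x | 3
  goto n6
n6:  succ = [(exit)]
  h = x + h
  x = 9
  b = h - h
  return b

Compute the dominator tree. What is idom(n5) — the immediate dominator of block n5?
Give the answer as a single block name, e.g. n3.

idom tree: n1←n0 n2←n0 n3←n2 n4←n0 n5←n0 n6←n5
Dom at joins:
  n4: preds {n0,n1}: {n0} ∩ {n0,n1} = {n0}; idom=n0
  n5: preds {n3,n4}: {n0,n2,n3} ∩ {n0,n4} = {n0}; idom=n0

idom(n5) = n0

Answer: n0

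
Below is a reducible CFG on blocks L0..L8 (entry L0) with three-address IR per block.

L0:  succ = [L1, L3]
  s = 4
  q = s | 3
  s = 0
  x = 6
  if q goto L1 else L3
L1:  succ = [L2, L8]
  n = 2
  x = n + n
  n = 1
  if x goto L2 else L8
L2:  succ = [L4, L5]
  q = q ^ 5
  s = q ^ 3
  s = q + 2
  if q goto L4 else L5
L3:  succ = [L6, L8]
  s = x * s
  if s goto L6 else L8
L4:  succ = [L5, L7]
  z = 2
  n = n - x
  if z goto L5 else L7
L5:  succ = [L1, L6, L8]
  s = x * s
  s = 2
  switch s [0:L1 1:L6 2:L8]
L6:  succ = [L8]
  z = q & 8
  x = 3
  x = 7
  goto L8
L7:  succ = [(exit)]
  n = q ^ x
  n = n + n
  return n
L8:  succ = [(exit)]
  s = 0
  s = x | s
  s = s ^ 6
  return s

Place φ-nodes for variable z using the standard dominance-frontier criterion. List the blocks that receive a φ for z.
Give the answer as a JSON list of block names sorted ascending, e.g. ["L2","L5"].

Answer: ["L1", "L5", "L6", "L8"]

Analysis:
idom tree: L1←L0 L2←L1 L3←L0 L4←L2 L5←L2 L6←L0 L7←L4 L8←L0
Dom at joins:
  L1: preds {L0,L5}: {L0} ∩ {L0,L1,L2,L5} = {L0}; idom=L0
  L5: preds {L2,L4}: {L0,L1,L2} ∩ {L0,L1,L2,L4} = {L0,L1,L2}; idom=L2
  L6: preds {L3,L5}: {L0,L3} ∩ {L0,L1,L2,L5} = {L0}; idom=L0
  L8: preds {L1,L3,L5,L6}: {L0,L1} ∩ {L0,L3} ∩ {L0,L1,L2,L5} ∩ {L0,L6} = {L0}; idom=L0

Frontier:
  L1←L0: walk · to L0
  L1←L5: walk L5→L2→L1 to L0
  L5←L2: walk · to L2
  L5←L4: walk L4 to L2
  L6←L3: walk L3 to L0
  L6←L5: walk L5→L2→L1 to L0
  L8←L1: walk L1 to L0
  L8←L3: walk L3 to L0
  L8←L5: walk L5→L2→L1 to L0
  L8←L6: walk L6 to L0
  L0: DF=∅
  L1: DF={L1,L6,L8}
  L2: DF={L1,L6,L8}
  L3: DF={L6,L8}
  L4: DF={L5}
  L5: DF={L1,L6,L8}
  L6: DF={L8}
  L7: DF=∅
  L8: DF=∅

φ for z: defs {L4,L6}
  DF⁺ = {L1,L5,L6,L8}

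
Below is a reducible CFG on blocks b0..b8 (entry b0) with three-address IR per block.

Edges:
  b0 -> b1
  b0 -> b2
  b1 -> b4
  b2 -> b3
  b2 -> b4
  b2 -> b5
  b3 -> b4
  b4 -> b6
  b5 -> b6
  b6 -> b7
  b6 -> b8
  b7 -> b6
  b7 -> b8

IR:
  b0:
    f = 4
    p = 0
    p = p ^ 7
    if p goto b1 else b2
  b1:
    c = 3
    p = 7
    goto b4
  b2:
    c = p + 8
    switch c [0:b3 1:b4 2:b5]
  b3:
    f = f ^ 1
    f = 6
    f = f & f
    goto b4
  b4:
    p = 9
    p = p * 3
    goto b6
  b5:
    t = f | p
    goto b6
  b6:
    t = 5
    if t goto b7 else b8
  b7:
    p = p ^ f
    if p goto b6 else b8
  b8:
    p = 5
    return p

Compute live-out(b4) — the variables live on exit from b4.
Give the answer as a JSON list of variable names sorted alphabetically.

Answer: ["f", "p"]

Analysis:
Block summaries:
  b0: {f,p} / ∅
  b1: {c,p} / ∅
  b2: {c} / {p}
  b3: {f} / {f}
  b4: {p} / ∅
  b5: {t} / {f,p}
  b6: {t} / ∅
  b7: {p} / {f,p}
  b8: {p} / ∅

Liveness:
  b0: in=∅ out={f,p}
  b1: in={f} out={f}
  b2: in={f,p} out={f,p}
  b3: in={f} out={f}
  b4: in={f} out={f,p}
  b5: in={f,p} out={f,p}
  b6: in={f,p} out={f,p}
  b7: in={f,p} out={f,p}
  b8: in=∅ out=∅

live-out(b4) = ["f", "p"]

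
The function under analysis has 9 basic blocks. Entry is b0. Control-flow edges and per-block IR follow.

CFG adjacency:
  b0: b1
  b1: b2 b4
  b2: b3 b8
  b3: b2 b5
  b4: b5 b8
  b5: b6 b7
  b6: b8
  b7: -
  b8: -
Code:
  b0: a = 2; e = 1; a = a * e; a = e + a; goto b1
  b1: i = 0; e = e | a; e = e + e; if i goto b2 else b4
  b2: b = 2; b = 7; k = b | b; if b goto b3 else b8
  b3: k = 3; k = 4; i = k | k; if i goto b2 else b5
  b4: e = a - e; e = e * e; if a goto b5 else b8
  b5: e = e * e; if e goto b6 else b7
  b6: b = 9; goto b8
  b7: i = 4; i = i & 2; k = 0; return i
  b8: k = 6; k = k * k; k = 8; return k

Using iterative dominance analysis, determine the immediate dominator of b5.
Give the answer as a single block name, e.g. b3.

idom tree: b1←b0 b2←b1 b3←b2 b4←b1 b5←b1 b6←b5 b7←b5 b8←b1
Dom∩ at merges:
  b2: preds {b1,b3}: {b0,b1} ∩ {b0,b1,b2,b3} = {b0,b1}; idom=b1
  b5: preds {b3,b4}: {b0,b1,b2,b3} ∩ {b0,b1,b4} = {b0,b1}; idom=b1
  b8: preds {b2,b4,b6}: {b0,b1,b2} ∩ {b0,b1,b4} ∩ {b0,b1,b5,b6} = {b0,b1}; idom=b1

idom(b5) = b1

Answer: b1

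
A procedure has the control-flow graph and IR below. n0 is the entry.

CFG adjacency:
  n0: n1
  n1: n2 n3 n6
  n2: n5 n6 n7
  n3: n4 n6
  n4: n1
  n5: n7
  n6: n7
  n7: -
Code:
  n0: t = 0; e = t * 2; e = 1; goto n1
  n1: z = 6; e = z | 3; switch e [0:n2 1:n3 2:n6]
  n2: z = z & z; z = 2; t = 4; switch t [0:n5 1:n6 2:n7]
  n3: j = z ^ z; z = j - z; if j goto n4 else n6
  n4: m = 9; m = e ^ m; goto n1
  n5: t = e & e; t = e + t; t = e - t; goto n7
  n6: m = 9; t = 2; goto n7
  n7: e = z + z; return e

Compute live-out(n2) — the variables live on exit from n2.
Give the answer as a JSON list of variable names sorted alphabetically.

Block summaries:
  n0 def {e,t} use ∅
  n1 def {e,z} use ∅
  n2 def {t,z} use {z}
  n3 def {j,z} use {z}
  n4 def {m} use {e}
  n5 def {t} use {e}
  n6 def {m,t} use ∅
  n7 def {e} use {z}

Backward fixpoint:
  live n0: ∅→∅
  live n1: ∅→{e,z}
  live n2: {e,z}→{e,z}
  live n3: {e,z}→{e,z}
  live n4: {e}→∅
  live n5: {e,z}→{z}
  live n6: {z}→{z}
  live n7: {z}→∅

live-out(n2) = ["e", "z"]

Answer: ["e", "z"]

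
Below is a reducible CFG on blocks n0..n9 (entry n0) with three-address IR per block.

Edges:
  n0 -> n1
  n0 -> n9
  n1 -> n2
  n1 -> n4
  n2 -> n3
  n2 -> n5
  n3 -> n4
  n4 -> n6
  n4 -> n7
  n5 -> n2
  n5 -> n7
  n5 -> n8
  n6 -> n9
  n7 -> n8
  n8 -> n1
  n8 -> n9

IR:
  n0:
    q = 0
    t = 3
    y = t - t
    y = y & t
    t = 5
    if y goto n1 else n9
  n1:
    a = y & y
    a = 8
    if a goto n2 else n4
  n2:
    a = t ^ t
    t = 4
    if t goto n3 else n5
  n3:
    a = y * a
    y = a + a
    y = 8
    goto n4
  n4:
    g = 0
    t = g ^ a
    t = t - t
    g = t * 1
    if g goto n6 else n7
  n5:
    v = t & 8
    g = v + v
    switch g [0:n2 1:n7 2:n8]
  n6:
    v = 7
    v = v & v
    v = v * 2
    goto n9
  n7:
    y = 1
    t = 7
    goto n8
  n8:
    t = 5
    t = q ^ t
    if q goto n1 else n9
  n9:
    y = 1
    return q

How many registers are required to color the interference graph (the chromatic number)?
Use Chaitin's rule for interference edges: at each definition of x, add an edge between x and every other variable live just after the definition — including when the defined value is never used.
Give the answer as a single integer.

Answer: 5

Derivation:
Block summaries:
  n0: {q,t,y} / ∅
  n1: {a} / {y}
  n2: {a,t} / {t}
  n3: {a,y} / {a,y}
  n4: {g,t} / {a}
  n5: {g,v} / {t}
  n6: {v} / ∅
  n7: {t,y} / ∅
  n8: {t} / {q}
  n9: {y} / {q}

Live sets:
  live n0: ∅→{q,t,y}
  live n1: {q,t,y}→{a,q,t,y}
  live n2: {q,t,y}→{a,q,t,y}
  live n3: {a,q,y}→{a,q}
  live n4: {a,q}→{q}
  live n5: {q,t,y}→{q,t,y}
  live n6: {q}→{q}
  live n7: {q}→{q,y}
  live n8: {q,y}→{q,t,y}
  live n9: {q}→∅

Interfere edges:
  a — {g,q,t,y}
  g — {a,q,t,y}
  q — {a,g,t,v,y}
  t — {a,g,q,v,y}
  v — {q,t,y}
  y — {a,g,q,t,v}

Registers:
  clique {a,g,q,t,y} ⇒ need ≥ 5
  5-colouring: c0={q}  c1={t}  c2={y}  c3={a,v}  c4={g}
  χ = 5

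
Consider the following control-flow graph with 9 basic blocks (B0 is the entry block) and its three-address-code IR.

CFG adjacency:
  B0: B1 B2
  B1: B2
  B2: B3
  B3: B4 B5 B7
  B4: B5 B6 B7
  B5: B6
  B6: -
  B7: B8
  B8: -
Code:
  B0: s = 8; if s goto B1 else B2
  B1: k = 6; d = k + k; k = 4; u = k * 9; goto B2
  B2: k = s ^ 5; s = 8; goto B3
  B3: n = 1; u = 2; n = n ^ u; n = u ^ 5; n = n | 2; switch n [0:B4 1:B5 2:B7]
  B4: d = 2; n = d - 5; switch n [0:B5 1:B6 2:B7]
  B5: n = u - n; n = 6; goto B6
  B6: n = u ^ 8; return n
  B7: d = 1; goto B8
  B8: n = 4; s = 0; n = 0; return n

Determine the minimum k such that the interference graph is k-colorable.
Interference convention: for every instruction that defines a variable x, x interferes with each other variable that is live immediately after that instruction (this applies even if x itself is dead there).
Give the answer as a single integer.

Per-block:
  B0: {s} / ∅
  B1: {d,k,u} / ∅
  B2: {k,s} / {s}
  B3: {n,u} / ∅
  B4: {d,n} / ∅
  B5: {n} / {n,u}
  B6: {n} / {u}
  B7: {d} / ∅
  B8: {n,s} / ∅

Backward fixpoint:
  B0 li=∅ lo={s}
  B1 li={s} lo={s}
  B2 li={s} lo=∅
  B3 li=∅ lo={n,u}
  B4 li={u} lo={n,u}
  B5 li={n,u} lo={u}
  B6 li={u} lo=∅
  B7 li=∅ lo=∅
  B8 li=∅ lo=∅

Conflict graph:
  d: {s,u}
  k: {s}
  n: {u}
  s: {d,k,u}
  u: {d,n,s}

Registers:
  lower bound: {d,s,u} mutually conflict ⇒ χ ≥ 3
  3-colouring: R0={n,s}  R1={k,u}  R2={d}
  χ = 3

Answer: 3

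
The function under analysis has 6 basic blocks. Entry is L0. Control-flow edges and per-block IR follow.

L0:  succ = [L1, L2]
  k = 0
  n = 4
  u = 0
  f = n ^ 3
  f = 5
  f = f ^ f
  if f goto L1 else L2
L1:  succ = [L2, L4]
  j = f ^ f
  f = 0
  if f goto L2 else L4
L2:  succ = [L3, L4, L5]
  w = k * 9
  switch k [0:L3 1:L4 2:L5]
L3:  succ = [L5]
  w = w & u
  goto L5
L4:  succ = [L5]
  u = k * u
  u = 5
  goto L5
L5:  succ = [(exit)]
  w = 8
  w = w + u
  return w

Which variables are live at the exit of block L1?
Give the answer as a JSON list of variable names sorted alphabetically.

Block summaries:
  L0: {f,k,n,u} / ∅
  L1: {f,j} / {f}
  L2: {w} / {k}
  L3: {w} / {u,w}
  L4: {u} / {k,u}
  L5: {w} / {u}

Liveness:
  L0 li=∅ lo={f,k,u}
  L1 li={f,k,u} lo={k,u}
  L2 li={k,u} lo={k,u,w}
  L3 li={u,w} lo={u}
  L4 li={k,u} lo={u}
  L5 li={u} lo=∅

live-out(L1) = ["k", "u"]

Answer: ["k", "u"]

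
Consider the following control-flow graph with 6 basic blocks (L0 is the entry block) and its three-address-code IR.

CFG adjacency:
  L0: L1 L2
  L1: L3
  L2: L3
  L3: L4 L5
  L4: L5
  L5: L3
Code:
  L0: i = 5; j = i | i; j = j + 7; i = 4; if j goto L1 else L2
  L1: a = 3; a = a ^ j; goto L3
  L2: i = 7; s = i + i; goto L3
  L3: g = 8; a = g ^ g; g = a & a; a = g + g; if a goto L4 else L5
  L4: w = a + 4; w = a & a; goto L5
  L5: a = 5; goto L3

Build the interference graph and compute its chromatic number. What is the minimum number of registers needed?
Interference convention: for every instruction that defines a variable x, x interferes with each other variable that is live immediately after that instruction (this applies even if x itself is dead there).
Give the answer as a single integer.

def/use:
  L0: {i,j} / ∅
  L1: {a} / {j}
  L2: {i,s} / ∅
  L3: {a,g} / ∅
  L4: {w} / {a}
  L5: {a} / ∅

Backward fixpoint:
  L0: in=∅ out={j}
  L1: in={j} out=∅
  L2: in=∅ out=∅
  L3: in=∅ out={a}
  L4: in={a} out=∅
  L5: in=∅ out=∅

Interfere edges:
  a↔{j,w}
  g↔∅
  i↔{j}
  j↔{a,i}
  s↔∅
  w↔{a}

Colouring:
  lower bound: {a,j} mutually conflict ⇒ χ ≥ 2
  assign a→R0 g→R0 i→R0 j→R1 s→R0 w→R1 — no edge inside a register ⇒ χ ≤ 2
  χ = 2

Answer: 2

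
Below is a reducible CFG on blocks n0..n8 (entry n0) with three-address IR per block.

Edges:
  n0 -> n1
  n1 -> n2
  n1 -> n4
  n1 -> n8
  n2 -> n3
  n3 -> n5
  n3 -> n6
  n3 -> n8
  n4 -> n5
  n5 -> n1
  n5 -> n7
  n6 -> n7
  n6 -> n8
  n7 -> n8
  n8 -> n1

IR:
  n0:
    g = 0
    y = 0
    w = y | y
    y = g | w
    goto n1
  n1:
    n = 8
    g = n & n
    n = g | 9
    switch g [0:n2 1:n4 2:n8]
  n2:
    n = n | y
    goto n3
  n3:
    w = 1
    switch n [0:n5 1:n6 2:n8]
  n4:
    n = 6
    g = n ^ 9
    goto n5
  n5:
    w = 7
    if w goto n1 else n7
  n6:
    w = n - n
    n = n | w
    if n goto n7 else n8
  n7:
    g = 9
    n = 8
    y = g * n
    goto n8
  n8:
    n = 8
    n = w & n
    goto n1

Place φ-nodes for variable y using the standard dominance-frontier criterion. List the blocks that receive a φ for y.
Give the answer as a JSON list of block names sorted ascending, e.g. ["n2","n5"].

idom tree: n1←n0 n2←n1 n3←n2 n4←n1 n5←n1 n6←n3 n7←n1 n8←n1
Dom at joins:
  n1: preds {n0,n5,n8}: {n0} ∩ {n0,n1,n5} ∩ {n0,n1,n8} = {n0}; idom=n0
  n5: preds {n3,n4}: {n0,n1,n2,n3} ∩ {n0,n1,n4} = {n0,n1}; idom=n1
  n7: preds {n5,n6}: {n0,n1,n5} ∩ {n0,n1,n2,n3,n6} = {n0,n1}; idom=n1
  n8: preds {n1,n3,n6,n7}: {n0,n1} ∩ {n0,n1,n2,n3} ∩ {n0,n1,n2,n3,n6} ∩ {n0,n1,n7} = {n0,n1}; idom=n1

DF derivation:
  join n1 pred n0: · stop@n0
  join n1 pred n5: n5→n1 stop@n0
  join n1 pred n8: n8→n1 stop@n0
  join n5 pred n3: n3→n2 stop@n1
  join n5 pred n4: n4 stop@n1
  join n7 pred n5: n5 stop@n1
  join n7 pred n6: n6→n3→n2 stop@n1
  join n8 pred n1: · stop@n1
  join n8 pred n3: n3→n2 stop@n1
  join n8 pred n6: n6→n3→n2 stop@n1
  join n8 pred n7: n7 stop@n1
  DF(n0)=∅
  DF(n1)={n1}
  DF(n2)={n5,n7,n8}
  DF(n3)={n5,n7,n8}
  DF(n4)={n5}
  DF(n5)={n1,n7}
  DF(n6)={n7,n8}
  DF(n7)={n8}
  DF(n8)={n1}

φ for y: defs {n0,n7}
  DF⁺ = {n1,n8}

Answer: ["n1", "n8"]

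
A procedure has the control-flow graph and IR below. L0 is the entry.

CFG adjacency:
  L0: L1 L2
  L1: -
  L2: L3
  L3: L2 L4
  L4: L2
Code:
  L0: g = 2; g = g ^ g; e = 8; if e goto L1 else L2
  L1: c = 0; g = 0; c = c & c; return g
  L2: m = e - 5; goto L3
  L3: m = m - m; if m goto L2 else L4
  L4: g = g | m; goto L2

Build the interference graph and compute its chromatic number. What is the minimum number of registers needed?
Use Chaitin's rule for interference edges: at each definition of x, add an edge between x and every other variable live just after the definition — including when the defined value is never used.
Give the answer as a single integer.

def/use:
  L0 def {e,g} use ∅
  L1 def {c,g} use ∅
  L2 def {m} use {e}
  L3 def {m} use {m}
  L4 def {g} use {g,m}

Backward fixpoint:
  L0: in=∅ out={e,g}
  L1: in=∅ out=∅
  L2: in={e,g} out={e,g,m}
  L3: in={e,g,m} out={e,g,m}
  L4: in={e,g,m} out={e,g}

Conflict graph:
  c↔{g}
  e↔{g,m}
  g↔{c,e,m}
  m↔{e,g}

Registers:
  lower bound: {e,g,m} mutually conflict ⇒ χ ≥ 3
  3-colouring: R0={g}  R1={c,e}  R2={m}
  χ = 3

Answer: 3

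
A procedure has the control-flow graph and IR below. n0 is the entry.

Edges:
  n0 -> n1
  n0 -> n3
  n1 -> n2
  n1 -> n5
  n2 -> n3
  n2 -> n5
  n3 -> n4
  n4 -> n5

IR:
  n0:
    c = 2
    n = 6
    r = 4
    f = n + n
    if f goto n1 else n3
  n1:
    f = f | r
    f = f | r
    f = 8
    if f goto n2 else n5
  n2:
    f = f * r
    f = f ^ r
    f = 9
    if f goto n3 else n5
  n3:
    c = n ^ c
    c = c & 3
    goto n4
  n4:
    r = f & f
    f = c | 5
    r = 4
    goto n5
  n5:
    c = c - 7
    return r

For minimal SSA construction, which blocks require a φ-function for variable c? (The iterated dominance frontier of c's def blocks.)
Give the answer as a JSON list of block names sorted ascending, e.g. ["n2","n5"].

Answer: ["n5"]

Working:
idom tree: n1←n0 n2←n1 n3←n0 n4←n3 n5←n0
Join-block Dom:
  n3: preds {n0,n2}: {n0} ∩ {n0,n1,n2} = {n0}; idom=n0
  n5: preds {n1,n2,n4}: {n0,n1} ∩ {n0,n1,n2} ∩ {n0,n3,n4} = {n0}; idom=n0

DF walk-up:
  n3←n0: walk · to n0
  n3←n2: walk n2→n1 to n0
  n5←n1: walk n1 to n0
  n5←n2: walk n2→n1 to n0
  n5←n4: walk n4→n3 to n0
  n0 → ∅
  n1 → {n3,n5}
  n2 → {n3,n5}
  n3 → {n5}
  n4 → {n5}
  n5 → ∅

φ for c: defs {n0,n3,n5}
  DF⁺ = {n5}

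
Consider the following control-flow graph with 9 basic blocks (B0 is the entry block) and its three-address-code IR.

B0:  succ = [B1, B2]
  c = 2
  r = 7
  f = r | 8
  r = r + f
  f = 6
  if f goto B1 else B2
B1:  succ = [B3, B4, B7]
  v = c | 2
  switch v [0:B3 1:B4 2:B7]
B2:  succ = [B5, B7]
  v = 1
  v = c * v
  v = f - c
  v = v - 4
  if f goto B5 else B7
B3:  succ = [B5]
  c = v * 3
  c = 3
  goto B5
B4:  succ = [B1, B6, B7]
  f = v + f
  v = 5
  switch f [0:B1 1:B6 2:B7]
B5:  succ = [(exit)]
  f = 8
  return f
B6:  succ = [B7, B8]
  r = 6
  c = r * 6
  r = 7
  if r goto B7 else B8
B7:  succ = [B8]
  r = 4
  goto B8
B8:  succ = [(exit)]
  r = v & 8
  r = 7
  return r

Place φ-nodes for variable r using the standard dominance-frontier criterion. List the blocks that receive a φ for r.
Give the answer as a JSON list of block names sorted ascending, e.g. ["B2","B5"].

idom tree: B1←B0 B2←B0 B3←B1 B4←B1 B5←B0 B6←B4 B7←B0 B8←B0
Dom∩ at merges:
  B1: preds {B0,B4}: {B0} ∩ {B0,B1,B4} = {B0}; idom=B0
  B5: preds {B2,B3}: {B0,B2} ∩ {B0,B1,B3} = {B0}; idom=B0
  B7: preds {B1,B2,B4,B6}: {B0,B1} ∩ {B0,B2} ∩ {B0,B1,B4} ∩ {B0,B1,B4,B6} = {B0}; idom=B0
  B8: preds {B6,B7}: {B0,B1,B4,B6} ∩ {B0,B7} = {B0}; idom=B0

DF derivation:
  B1←B0: walk · to B0
  B1←B4: walk B4→B1 to B0
  B5←B2: walk B2 to B0
  B5←B3: walk B3→B1 to B0
  B7←B1: walk B1 to B0
  B7←B2: walk B2 to B0
  B7←B4: walk B4→B1 to B0
  B7←B6: walk B6→B4→B1 to B0
  B8←B6: walk B6→B4→B1 to B0
  B8←B7: walk B7 to B0
  B0 → ∅
  B1 → {B1,B5,B7,B8}
  B2 → {B5,B7}
  B3 → {B5}
  B4 → {B1,B7,B8}
  B5 → ∅
  B6 → {B7,B8}
  B7 → {B8}
  B8 → ∅

φ for r: defs {B0,B6,B7,B8}
  DF⁺ = {B7,B8}

Answer: ["B7", "B8"]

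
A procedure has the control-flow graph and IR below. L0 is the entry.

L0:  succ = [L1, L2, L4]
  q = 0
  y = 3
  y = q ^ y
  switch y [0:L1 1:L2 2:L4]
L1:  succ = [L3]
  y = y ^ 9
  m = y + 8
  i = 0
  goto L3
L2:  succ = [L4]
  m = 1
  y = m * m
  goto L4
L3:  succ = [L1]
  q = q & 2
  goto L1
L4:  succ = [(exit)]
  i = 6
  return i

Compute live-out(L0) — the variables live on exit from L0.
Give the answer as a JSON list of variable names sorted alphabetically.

def/use:
  L0: {q,y} / ∅
  L1: {i,m,y} / {y}
  L2: {m,y} / ∅
  L3: {q} / {q}
  L4: {i} / ∅

Backward fixpoint:
  L0 li=∅ lo={q,y}
  L1 li={q,y} lo={q,y}
  L2 li=∅ lo=∅
  L3 li={q,y} lo={q,y}
  L4 li=∅ lo=∅

live-out(L0) = ["q", "y"]

Answer: ["q", "y"]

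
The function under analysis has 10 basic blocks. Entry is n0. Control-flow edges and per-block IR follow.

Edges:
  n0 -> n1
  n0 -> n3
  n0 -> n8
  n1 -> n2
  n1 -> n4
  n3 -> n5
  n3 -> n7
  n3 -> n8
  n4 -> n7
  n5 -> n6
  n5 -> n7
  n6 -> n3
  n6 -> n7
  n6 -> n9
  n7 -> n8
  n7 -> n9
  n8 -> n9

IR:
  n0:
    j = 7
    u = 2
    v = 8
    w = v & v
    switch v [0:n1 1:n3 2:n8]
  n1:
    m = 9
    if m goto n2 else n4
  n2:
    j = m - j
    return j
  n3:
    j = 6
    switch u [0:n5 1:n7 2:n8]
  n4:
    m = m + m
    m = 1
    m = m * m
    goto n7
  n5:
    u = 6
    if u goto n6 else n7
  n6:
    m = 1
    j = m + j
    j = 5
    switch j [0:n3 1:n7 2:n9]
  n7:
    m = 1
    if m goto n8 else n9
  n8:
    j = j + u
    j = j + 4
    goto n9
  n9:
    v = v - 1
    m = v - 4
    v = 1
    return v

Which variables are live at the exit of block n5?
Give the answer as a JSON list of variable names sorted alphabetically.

Answer: ["j", "u", "v"]

Analysis:
Per-block:
  n0: def={j,u,v,w} ue=∅
  n1: def={m} ue=∅
  n2: def={j} ue={j,m}
  n3: def={j} ue={u}
  n4: def={m} ue={m}
  n5: def={u} ue=∅
  n6: def={j,m} ue={j}
  n7: def={m} ue=∅
  n8: def={j} ue={j,u}
  n9: def={m,v} ue={v}

Liveness:
  n0 li=∅ lo={j,u,v}
  n1 li={j,u,v} lo={j,m,u,v}
  n2 li={j,m} lo=∅
  n3 li={u,v} lo={j,u,v}
  n4 li={j,m,u,v} lo={j,u,v}
  n5 li={j,v} lo={j,u,v}
  n6 li={j,u,v} lo={j,u,v}
  n7 li={j,u,v} lo={j,u,v}
  n8 li={j,u,v} lo={v}
  n9 li={v} lo=∅

live-out(n5) = ["j", "u", "v"]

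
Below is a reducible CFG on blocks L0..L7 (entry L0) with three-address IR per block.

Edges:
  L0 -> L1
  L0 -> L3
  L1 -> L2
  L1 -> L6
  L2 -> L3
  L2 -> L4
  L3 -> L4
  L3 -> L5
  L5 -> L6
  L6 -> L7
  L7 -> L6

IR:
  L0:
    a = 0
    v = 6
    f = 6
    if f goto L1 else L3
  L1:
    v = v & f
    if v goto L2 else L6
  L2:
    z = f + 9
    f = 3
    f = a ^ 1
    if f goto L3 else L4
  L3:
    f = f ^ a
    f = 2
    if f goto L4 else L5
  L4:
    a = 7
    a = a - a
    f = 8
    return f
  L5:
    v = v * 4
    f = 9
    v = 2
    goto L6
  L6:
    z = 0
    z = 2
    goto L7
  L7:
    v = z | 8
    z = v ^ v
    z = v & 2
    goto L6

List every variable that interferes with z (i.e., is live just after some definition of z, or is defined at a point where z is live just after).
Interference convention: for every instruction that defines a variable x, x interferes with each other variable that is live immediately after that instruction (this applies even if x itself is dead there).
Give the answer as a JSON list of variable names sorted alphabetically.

Answer: ["a", "v"]

Working:
Block summaries:
  L0 def {a,f,v} use ∅
  L1 def {v} use {f,v}
  L2 def {f,z} use {a,f}
  L3 def {f} use {a,f}
  L4 def {a,f} use ∅
  L5 def {f,v} use {v}
  L6 def {z} use ∅
  L7 def {v,z} use {z}

Liveness:
  L0: in=∅ out={a,f,v}
  L1: in={a,f,v} out={a,f,v}
  L2: in={a,f,v} out={a,f,v}
  L3: in={a,f,v} out={v}
  L4: in=∅ out=∅
  L5: in={v} out=∅
  L6: in=∅ out={z}
  L7: in={z} out=∅

Interfere edges:
  a: {f,v,z}
  f: {a,v}
  v: {a,f,z}
  z: {a,v}

N(z) = ["a", "v"]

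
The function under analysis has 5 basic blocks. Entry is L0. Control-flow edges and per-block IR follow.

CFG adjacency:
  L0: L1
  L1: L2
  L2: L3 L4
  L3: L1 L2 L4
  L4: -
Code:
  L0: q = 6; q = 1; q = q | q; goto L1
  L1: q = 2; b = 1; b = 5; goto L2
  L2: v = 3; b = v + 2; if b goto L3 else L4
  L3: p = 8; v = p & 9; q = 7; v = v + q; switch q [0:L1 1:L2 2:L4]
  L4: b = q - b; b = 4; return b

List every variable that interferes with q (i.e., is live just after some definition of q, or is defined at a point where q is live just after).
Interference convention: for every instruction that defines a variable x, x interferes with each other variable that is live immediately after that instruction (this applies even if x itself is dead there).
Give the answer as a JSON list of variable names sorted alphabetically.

Answer: ["b", "v"]

Analysis:
Block summaries:
  L0 def {q} use ∅
  L1 def {b,q} use ∅
  L2 def {b,v} use ∅
  L3 def {p,q,v} use ∅
  L4 def {b} use {b,q}

Live sets:
  L0: in=∅ out=∅
  L1: in=∅ out={q}
  L2: in={q} out={b,q}
  L3: in={b} out={b,q}
  L4: in={b,q} out=∅

Conflict graph:
  b↔{p,q,v}
  p↔{b}
  q↔{b,v}
  v↔{b,q}

N(q) = ["b", "v"]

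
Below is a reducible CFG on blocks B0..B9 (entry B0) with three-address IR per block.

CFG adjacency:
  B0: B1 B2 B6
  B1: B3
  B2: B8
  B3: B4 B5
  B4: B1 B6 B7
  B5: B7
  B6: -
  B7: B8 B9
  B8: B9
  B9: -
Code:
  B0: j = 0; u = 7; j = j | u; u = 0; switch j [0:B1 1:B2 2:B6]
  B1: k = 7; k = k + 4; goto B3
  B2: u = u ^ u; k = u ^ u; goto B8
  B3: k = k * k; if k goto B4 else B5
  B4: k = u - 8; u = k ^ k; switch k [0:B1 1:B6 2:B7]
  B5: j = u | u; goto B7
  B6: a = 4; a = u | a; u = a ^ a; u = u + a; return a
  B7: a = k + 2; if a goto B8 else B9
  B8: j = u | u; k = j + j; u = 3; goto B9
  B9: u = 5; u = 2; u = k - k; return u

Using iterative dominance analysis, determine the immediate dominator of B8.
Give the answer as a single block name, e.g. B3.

idom tree: B1←B0 B2←B0 B3←B1 B4←B3 B5←B3 B6←B0 B7←B3 B8←B0 B9←B0
Dom∩ at merges:
  B1: preds {B0,B4}: {B0} ∩ {B0,B1,B3,B4} = {B0}; idom=B0
  B6: preds {B0,B4}: {B0} ∩ {B0,B1,B3,B4} = {B0}; idom=B0
  B7: preds {B4,B5}: {B0,B1,B3,B4} ∩ {B0,B1,B3,B5} = {B0,B1,B3}; idom=B3
  B8: preds {B2,B7}: {B0,B2} ∩ {B0,B1,B3,B7} = {B0}; idom=B0
  B9: preds {B7,B8}: {B0,B1,B3,B7} ∩ {B0,B8} = {B0}; idom=B0

idom(B8) = B0

Answer: B0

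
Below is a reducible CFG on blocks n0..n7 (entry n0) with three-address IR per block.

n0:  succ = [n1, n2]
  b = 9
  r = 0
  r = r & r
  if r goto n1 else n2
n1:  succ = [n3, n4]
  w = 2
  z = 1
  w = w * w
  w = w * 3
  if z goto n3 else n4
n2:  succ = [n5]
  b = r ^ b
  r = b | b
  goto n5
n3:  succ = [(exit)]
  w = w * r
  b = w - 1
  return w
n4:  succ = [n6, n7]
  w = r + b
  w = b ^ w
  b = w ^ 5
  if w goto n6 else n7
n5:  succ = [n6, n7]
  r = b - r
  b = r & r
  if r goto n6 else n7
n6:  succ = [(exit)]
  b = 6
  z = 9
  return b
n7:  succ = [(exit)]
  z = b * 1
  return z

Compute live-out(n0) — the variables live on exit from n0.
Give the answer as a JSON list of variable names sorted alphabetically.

Per-block:
  n0 def {b,r} use ∅
  n1 def {w,z} use ∅
  n2 def {b,r} use {b,r}
  n3 def {b,w} use {r,w}
  n4 def {b,w} use {b,r}
  n5 def {b,r} use {b,r}
  n6 def {b,z} use ∅
  n7 def {z} use {b}

Live sets:
  live n0: ∅→{b,r}
  live n1: {b,r}→{b,r,w}
  live n2: {b,r}→{b,r}
  live n3: {r,w}→∅
  live n4: {b,r}→{b}
  live n5: {b,r}→{b}
  live n6: ∅→∅
  live n7: {b}→∅

live-out(n0) = ["b", "r"]

Answer: ["b", "r"]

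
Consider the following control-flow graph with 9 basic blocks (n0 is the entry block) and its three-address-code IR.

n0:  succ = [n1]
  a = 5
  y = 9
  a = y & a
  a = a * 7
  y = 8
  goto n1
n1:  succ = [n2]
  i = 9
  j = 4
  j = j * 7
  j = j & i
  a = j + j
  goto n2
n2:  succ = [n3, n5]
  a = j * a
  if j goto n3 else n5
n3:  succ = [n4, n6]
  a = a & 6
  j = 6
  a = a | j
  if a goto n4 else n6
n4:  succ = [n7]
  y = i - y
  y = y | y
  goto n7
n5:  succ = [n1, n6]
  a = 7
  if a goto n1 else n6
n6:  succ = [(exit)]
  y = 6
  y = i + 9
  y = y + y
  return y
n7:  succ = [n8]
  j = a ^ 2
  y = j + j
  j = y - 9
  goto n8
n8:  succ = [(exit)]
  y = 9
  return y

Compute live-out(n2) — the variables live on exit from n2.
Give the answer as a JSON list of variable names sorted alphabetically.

Per-block:
  n0 def {a,y} use ∅
  n1 def {a,i,j} use ∅
  n2 def {a} use {a,j}
  n3 def {a,j} use {a}
  n4 def {y} use {i,y}
  n5 def {a} use ∅
  n6 def {y} use {i}
  n7 def {j,y} use {a}
  n8 def {y} use ∅

Liveness:
  n0: in=∅ out={y}
  n1: in={y} out={a,i,j,y}
  n2: in={a,i,j,y} out={a,i,y}
  n3: in={a,i,y} out={a,i,y}
  n4: in={a,i,y} out={a}
  n5: in={i,y} out={i,y}
  n6: in={i} out=∅
  n7: in={a} out=∅
  n8: in=∅ out=∅

live-out(n2) = ["a", "i", "y"]

Answer: ["a", "i", "y"]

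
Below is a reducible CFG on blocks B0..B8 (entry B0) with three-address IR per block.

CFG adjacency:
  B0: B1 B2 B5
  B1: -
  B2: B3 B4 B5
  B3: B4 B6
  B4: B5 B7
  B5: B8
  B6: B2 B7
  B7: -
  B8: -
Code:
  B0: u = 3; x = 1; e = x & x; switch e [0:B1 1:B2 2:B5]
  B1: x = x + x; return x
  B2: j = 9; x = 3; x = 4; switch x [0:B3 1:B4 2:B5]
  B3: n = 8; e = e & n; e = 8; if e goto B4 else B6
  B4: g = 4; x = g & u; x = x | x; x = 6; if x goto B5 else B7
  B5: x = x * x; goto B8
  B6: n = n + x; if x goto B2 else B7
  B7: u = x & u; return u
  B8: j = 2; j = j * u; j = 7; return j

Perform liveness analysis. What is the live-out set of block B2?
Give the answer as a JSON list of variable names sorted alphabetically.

Per-block:
  B0: {e,u,x} / ∅
  B1: {x} / {x}
  B2: {j,x} / ∅
  B3: {e,n} / {e}
  B4: {g,x} / {u}
  B5: {x} / {x}
  B6: {n} / {n,x}
  B7: {u} / {u,x}
  B8: {j} / {u}

Live sets:
  B0: in=∅ out={e,u,x}
  B1: in={x} out=∅
  B2: in={e,u} out={e,u,x}
  B3: in={e,u,x} out={e,n,u,x}
  B4: in={u} out={u,x}
  B5: in={u,x} out={u}
  B6: in={e,n,u,x} out={e,u,x}
  B7: in={u,x} out=∅
  B8: in={u} out=∅

live-out(B2) = ["e", "u", "x"]

Answer: ["e", "u", "x"]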